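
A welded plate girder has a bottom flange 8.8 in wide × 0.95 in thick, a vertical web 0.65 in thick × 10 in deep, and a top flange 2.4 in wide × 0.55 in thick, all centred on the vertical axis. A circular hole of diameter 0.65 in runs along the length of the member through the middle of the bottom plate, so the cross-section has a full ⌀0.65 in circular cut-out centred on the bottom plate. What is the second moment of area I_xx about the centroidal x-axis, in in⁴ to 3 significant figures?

I_xx ≈ 246 in⁴

Treat the section as a set of non-overlapping primitives; coordinates are from the bounding-box lower-left.
Bottom plate: 8.8 × 0.95, A = 8.36 in², y = 0.475 in, Ī = 0.62874 in⁴.
Web plate: 0.65 × 10, A = 6.5 in², y = 5.95 in, Ī = 54.167 in⁴.
Top plate: 2.4 × 0.55, A = 1.32 in², y = 11.225 in, Ī = 0.033275 in⁴.
Hole (subtracted): ⌀0.65, A = 0.33183 in², y = 0.475 in, Ī = 0.0087624 in⁴.
Centroid: ȳ = ΣA·y / ΣA = 3.6159 in.
Transfer each piece to the centroidal x-axis using Ī + A·d² with d = y − 3.6159:
  bottom plate: d = -3.1409 in → contributes +83.102 in⁴
  web plate: d = 2.3341 in → contributes +89.579 in⁴
  top plate: d = 7.6091 in → contributes +76.459 in⁴
  hole: d = -3.1409 in → contributes −3.2824 in⁴
Total I = 245.86 in⁴.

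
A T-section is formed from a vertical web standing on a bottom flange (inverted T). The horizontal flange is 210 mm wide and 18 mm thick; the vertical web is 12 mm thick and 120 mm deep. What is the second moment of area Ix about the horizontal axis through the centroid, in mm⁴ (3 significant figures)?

Ix ≈ 6.79 × 10⁶ mm⁴

Break the section into simple shapes (no overlaps), measuring from the bottom-left corner of the bounding box.
Flange: 210 × 18, A = 3 780 mm², y = 9 mm, Ī = 102 060 mm⁴.
Web: 12 × 120, A = 1 440 mm², y = 78 mm, Ī = 1 728 000 mm⁴.
Centroid: ȳ = ΣA·y / ΣA = 28.034 mm.
Transfer each piece to the horizontal axis through the centroid using Ī + A·d² with d = y − 28.034:
  flange: d = -19.034 mm → contributes +1 471 598 mm⁴
  web: d = 49.966 mm → contributes +5 323 036 mm⁴
Total I = 6 794 634 mm⁴.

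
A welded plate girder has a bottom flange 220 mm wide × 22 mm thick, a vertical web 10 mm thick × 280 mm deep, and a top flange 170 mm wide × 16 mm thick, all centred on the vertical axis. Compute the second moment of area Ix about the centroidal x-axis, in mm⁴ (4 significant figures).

Ix ≈ 1.781 × 10⁸ mm⁴

Treat the section as a set of non-overlapping primitives; coordinates are from the bounding-box lower-left.
Bottom plate: 220 × 22, A = 4 840 mm², y = 11 mm, Ī = 195 213 mm⁴.
Web plate: 10 × 280, A = 2 800 mm², y = 162 mm, Ī = 18 293 333 mm⁴.
Top plate: 170 × 16, A = 2 720 mm², y = 310 mm, Ī = 58026.7 mm⁴.
Centroid: ȳ = ΣA·y / ΣA = 130.313 mm.
Transfer each piece to the centroidal x-axis using Ī + A·d² with d = y − 130.313:
  bottom plate: d = -119.313 mm → contributes +69 095 180 mm⁴
  web plate: d = 31.6873 mm → contributes +21 104 764 mm⁴
  top plate: d = 179.687 mm → contributes +87 880 056 mm⁴
Total I = 178 080 000 mm⁴.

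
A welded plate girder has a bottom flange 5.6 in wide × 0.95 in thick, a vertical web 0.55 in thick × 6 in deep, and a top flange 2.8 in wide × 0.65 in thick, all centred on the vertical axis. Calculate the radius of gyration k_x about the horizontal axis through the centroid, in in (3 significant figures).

Split into non-overlapping primitives; take the origin at the lower-left of the bounding box.
Bottom plate: 5.6 × 0.95, A = 5.32 in², y = 0.475 in, Ī = 0.40011 in⁴.
Web plate: 0.55 × 6, A = 3.3 in², y = 3.95 in, Ī = 9.9 in⁴.
Top plate: 2.8 × 0.65, A = 1.82 in², y = 7.275 in, Ī = 0.064079 in⁴.
Centroid: ȳ = ΣA·y / ΣA = 2.7589 in.
Transfer each piece to the horizontal axis through the centroid using Ī + A·d² with d = y − 2.7589:
  bottom plate: d = -2.2839 in → contributes +28.149 in⁴
  web plate: d = 1.1911 in → contributes +14.582 in⁴
  top plate: d = 4.5161 in → contributes +37.184 in⁴
Total I = 79.915 in⁴.
Radius of gyration: k = √(I/A) = √(79.915 / 10.44) = 2.7667 in.

k_x ≈ 2.77 in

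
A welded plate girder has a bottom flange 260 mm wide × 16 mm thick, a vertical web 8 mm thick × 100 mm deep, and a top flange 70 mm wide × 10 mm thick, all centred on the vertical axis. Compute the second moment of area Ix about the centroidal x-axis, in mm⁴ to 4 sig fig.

Decompose the section into non-overlapping parts with the origin at the bottom-left of its bounding rectangle.
Bottom plate: 260 × 16, A = 4 160 mm², y = 8 mm, Ī = 88746.7 mm⁴.
Web plate: 8 × 100, A = 800 mm², y = 66 mm, Ī = 666 667 mm⁴.
Top plate: 70 × 10, A = 700 mm², y = 121 mm, Ī = 5833.33 mm⁴.
Centroid: ȳ = ΣA·y / ΣA = 30.1731 mm.
Transfer each piece to the centroidal x-axis using Ī + A·d² with d = y − 30.1731:
  bottom plate: d = -22.1731 mm → contributes +2 134 004 mm⁴
  web plate: d = 35.8269 mm → contributes +1 693 518 mm⁴
  top plate: d = 90.8269 mm → contributes +5 780 496 mm⁴
Total I = 9 608 017 mm⁴.

Ix ≈ 9.608 × 10⁶ mm⁴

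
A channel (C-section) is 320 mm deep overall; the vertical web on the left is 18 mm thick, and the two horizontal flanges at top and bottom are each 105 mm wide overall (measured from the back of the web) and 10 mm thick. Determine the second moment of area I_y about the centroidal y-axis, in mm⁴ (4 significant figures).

Treat the section as a set of non-overlapping primitives; coordinates are from the bounding-box lower-left.
Web: 18 × 320, A = 5 760 mm², x = 9 mm, Ī = 155 520 mm⁴.
Top flange (beyond web): 87 × 10, A = 870 mm², x = 61.5 mm, Ī = 548 753 mm⁴.
Bottom flange (beyond web): 87 × 10, A = 870 mm², x = 61.5 mm, Ī = 548 753 mm⁴.
Centroid: x̄ = ΣA·x / ΣA = 21.18 mm.
Transfer each piece to the centroidal y-axis using Ī + A·d² with d = x − 21.18:
  web: d = -12.18 mm → contributes +1 010 030 mm⁴
  top flange (beyond web): d = 40.32 mm → contributes +1 963 114 mm⁴
  bottom flange (beyond web): d = 40.32 mm → contributes +1 963 114 mm⁴
Total I = 4 936 257 mm⁴.

I_y ≈ 4.936 × 10⁶ mm⁴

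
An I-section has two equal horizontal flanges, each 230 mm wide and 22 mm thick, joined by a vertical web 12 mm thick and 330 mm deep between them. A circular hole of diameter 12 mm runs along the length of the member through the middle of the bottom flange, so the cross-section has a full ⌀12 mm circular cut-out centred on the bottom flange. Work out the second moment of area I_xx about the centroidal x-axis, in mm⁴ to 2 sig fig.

I_xx ≈ 3.5 × 10⁸ mm⁴

Decompose the section into non-overlapping parts with the origin at the bottom-left of its bounding rectangle.
Bottom flange: 230 × 22, A = 5 060 mm², y = 11 mm, Ī = 204 087 mm⁴.
Web: 12 × 330, A = 3 960 mm², y = 187 mm, Ī = 35 937 000 mm⁴.
Top flange: 230 × 22, A = 5 060 mm², y = 363 mm, Ī = 204 087 mm⁴.
Hole (subtracted): ⌀12, A = 113.1 mm², y = 11 mm, Ī = 1 018 mm⁴.
Centroid: ȳ = ΣA·y / ΣA = 188.4 mm.
Transfer each piece to the centroidal x-axis using Ī + A·d² with d = y − 188.4:
  bottom flange: d = -177.4 mm → contributes +159 491 313 mm⁴
  web: d = -1.425 mm → contributes +35 945 043 mm⁴
  top flange: d = 174.6 mm → contributes +154 414 535 mm⁴
  hole: d = -177.4 mm → contributes −3 561 287 mm⁴
Total I = 346 289 604 mm⁴.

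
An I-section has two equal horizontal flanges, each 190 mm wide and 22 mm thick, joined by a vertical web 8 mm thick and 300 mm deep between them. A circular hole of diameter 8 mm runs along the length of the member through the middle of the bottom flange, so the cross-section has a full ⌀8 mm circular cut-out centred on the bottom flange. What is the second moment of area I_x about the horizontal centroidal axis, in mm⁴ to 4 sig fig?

I_x ≈ 2.337 × 10⁸ mm⁴

Decompose the section into non-overlapping parts with the origin at the bottom-left of its bounding rectangle.
Bottom flange: 190 × 22, A = 4 180 mm², y = 11 mm, Ī = 168 593 mm⁴.
Web: 8 × 300, A = 2 400 mm², y = 172 mm, Ī = 18 000 000 mm⁴.
Top flange: 190 × 22, A = 4 180 mm², y = 333 mm, Ī = 168 593 mm⁴.
Hole (subtracted): ⌀8, A = 50.2655 mm², y = 11 mm, Ī = 201.062 mm⁴.
Centroid: ȳ = ΣA·y / ΣA = 172.756 mm.
Transfer each piece to the horizontal centroidal axis using Ī + A·d² with d = y − 172.756:
  bottom flange: d = -161.756 mm → contributes +109 537 826 mm⁴
  web: d = -0.755644 mm → contributes +18 001 370 mm⁴
  top flange: d = 160.244 mm → contributes +107 503 694 mm⁴
  hole: d = -161.756 mm → contributes −1 315 392 mm⁴
Total I = 233 727 499 mm⁴.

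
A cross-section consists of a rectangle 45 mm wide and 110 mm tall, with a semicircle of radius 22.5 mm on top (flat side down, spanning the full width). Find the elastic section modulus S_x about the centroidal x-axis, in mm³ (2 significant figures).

S_x ≈ 1.1 × 10⁵ mm³

Split into non-overlapping primitives; take the origin at the lower-left of the bounding box.
Rectangular body: 45 × 110, A = 4 950 mm², y = 55 mm, Ī = 4 991 250 mm⁴.
Semicircular cap: semicircle r = 22.5, A = 795.2 mm², y = 119.5 mm, Ī = 28 130 mm⁴.
Centroid: ȳ = ΣA·y / ΣA = 63.93 mm.
Transfer each piece to the centroidal x-axis using Ī + A·d² with d = y − 63.93:
  rectangular body: d = -8.934 mm → contributes +5 386 385 mm⁴
  semicircular cap: d = 55.61 mm → contributes +2 487 736 mm⁴
Total I = 7 874 121 mm⁴.
Extreme fibre distance c = 68.57 mm; S = I/c = 114 841 mm³.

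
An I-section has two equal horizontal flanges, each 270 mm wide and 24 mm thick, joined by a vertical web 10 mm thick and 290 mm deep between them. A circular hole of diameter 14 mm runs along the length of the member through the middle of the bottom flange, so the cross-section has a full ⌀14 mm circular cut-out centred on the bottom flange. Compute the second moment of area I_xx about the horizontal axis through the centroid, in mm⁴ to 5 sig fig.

I_xx ≈ 3.3656 × 10⁸ mm⁴

Decompose the section into non-overlapping parts with the origin at the bottom-left of its bounding rectangle.
Bottom flange: 270 × 24, A = 6 480 mm², y = 12 mm, Ī = 311 040 mm⁴.
Web: 10 × 290, A = 2 900 mm², y = 169 mm, Ī = 20 324 167 mm⁴.
Top flange: 270 × 24, A = 6 480 mm², y = 326 mm, Ī = 311 040 mm⁴.
Hole (subtracted): ⌀14, A = 153.938 mm², y = 12 mm, Ī = 1885.741 mm⁴.
Centroid: ȳ = ΣA·y / ΣA = 170.5388 mm.
Transfer each piece to the horizontal axis through the centroid using Ī + A·d² with d = y − 170.5388:
  bottom flange: d = -158.5388 mm → contributes +163 182 903 mm⁴
  web: d = -1.538786 mm → contributes +20 331 033 mm⁴
  top flange: d = 155.4612 mm → contributes +156 920 905 mm⁴
  hole: d = -158.5388 mm → contributes −3 871 049 mm⁴
Total I = 336 563 792 mm⁴.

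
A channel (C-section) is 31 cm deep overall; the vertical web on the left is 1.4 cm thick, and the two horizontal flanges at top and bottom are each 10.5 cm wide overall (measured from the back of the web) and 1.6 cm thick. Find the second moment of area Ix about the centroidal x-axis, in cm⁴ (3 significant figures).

Ix ≈ 9770 cm⁴

Break the section into simple shapes (no overlaps), measuring from the bottom-left corner of the bounding box.
Web: 1.4 × 31, A = 43.4 cm², y = 15.5 cm, Ī = 3475.6 cm⁴.
Top flange (beyond web): 9.1 × 1.6, A = 14.56 cm², y = 30.2 cm, Ī = 3.1061 cm⁴.
Bottom flange (beyond web): 9.1 × 1.6, A = 14.56 cm², y = 0.8 cm, Ī = 3.1061 cm⁴.
By symmetry the centroid is at mid-height, ȳ = 15.5 cm.
Transfer each piece to the centroidal x-axis using Ī + A·d² with d = y − 15.5:
  web: d = 0 cm → contributes +3475.6 cm⁴
  top flange (beyond web): d = 14.7 cm → contributes +3149.4 cm⁴
  bottom flange (beyond web): d = -14.7 cm → contributes +3149.4 cm⁴
Total I = 9774.4 cm⁴.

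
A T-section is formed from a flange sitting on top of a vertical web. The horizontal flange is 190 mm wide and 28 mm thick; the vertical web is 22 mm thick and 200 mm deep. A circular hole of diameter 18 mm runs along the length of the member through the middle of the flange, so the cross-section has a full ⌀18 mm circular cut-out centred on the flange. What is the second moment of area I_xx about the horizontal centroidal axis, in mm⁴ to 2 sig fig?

Break the section into simple shapes (no overlaps), measuring from the bottom-left corner of the bounding box.
Flange: 190 × 28, A = 5 320 mm², y = 214 mm, Ī = 347 573 mm⁴.
Web: 22 × 200, A = 4 400 mm², y = 100 mm, Ī = 14 666 667 mm⁴.
Hole (subtracted): ⌀18, A = 254.5 mm², y = 214 mm, Ī = 5 153 mm⁴.
Centroid: ȳ = ΣA·y / ΣA = 161 mm.
Transfer each piece to the horizontal centroidal axis using Ī + A·d² with d = y − 161:
  flange: d = 52.99 mm → contributes +15 287 096 mm⁴
  web: d = -61.01 mm → contributes +31 043 215 mm⁴
  hole: d = 52.99 mm → contributes −719 748 mm⁴
Total I = 45 610 563 mm⁴.

I_xx ≈ 4.6 × 10⁷ mm⁴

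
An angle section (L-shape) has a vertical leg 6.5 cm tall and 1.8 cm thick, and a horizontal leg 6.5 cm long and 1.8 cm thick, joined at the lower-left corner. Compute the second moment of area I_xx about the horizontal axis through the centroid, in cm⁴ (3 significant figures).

Treat the section as a set of non-overlapping primitives; coordinates are from the bounding-box lower-left.
Vertical leg: 1.8 × 6.5, A = 11.7 cm², y = 3.25 cm, Ī = 41.194 cm⁴.
Horizontal leg (remainder): 4.7 × 1.8, A = 8.46 cm², y = 0.9 cm, Ī = 2.2842 cm⁴.
Centroid: ȳ = ΣA·y / ΣA = 2.2638 cm.
Transfer each piece to the horizontal axis through the centroid using Ī + A·d² with d = y − 2.2638:
  vertical leg: d = 0.98616 cm → contributes +52.572 cm⁴
  horizontal leg (remainder): d = -1.3638 cm → contributes +18.02 cm⁴
Total I = 70.592 cm⁴.

I_xx ≈ 70.6 cm⁴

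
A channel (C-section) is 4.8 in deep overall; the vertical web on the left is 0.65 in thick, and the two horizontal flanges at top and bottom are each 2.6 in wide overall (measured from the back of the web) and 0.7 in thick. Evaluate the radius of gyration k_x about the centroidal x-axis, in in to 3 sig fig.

Break the section into simple shapes (no overlaps), measuring from the bottom-left corner of the bounding box.
Web: 0.65 × 4.8, A = 3.12 in², y = 2.4 in, Ī = 5.9904 in⁴.
Top flange (beyond web): 1.95 × 0.7, A = 1.365 in², y = 4.45 in, Ī = 0.055738 in⁴.
Bottom flange (beyond web): 1.95 × 0.7, A = 1.365 in², y = 0.35 in, Ī = 0.055738 in⁴.
By symmetry the centroid is at mid-height, ȳ = 2.4 in.
Transfer each piece to the centroidal x-axis using Ī + A·d² with d = y − 2.4:
  web: d = 0 in → contributes +5.9904 in⁴
  top flange (beyond web): d = 2.05 in → contributes +5.7922 in⁴
  bottom flange (beyond web): d = -2.05 in → contributes +5.7922 in⁴
Total I = 17.575 in⁴.
Radius of gyration: k = √(I/A) = √(17.575 / 5.85) = 1.7333 in.

k_x ≈ 1.73 in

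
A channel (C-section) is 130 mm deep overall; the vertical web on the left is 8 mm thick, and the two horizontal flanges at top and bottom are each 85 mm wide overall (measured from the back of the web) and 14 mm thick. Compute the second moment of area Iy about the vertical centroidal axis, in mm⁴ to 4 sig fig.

Decompose the section into non-overlapping parts with the origin at the bottom-left of its bounding rectangle.
Web: 8 × 130, A = 1 040 mm², x = 4 mm, Ī = 5546.67 mm⁴.
Top flange (beyond web): 77 × 14, A = 1 078 mm², x = 46.5 mm, Ī = 532 622 mm⁴.
Bottom flange (beyond web): 77 × 14, A = 1 078 mm², x = 46.5 mm, Ī = 532 622 mm⁴.
Centroid: x̄ = ΣA·x / ΣA = 32.6702 mm.
Transfer each piece to the vertical centroidal axis using Ī + A·d² with d = x − 32.6702:
  web: d = -28.6702 mm → contributes +860 407 mm⁴
  top flange (beyond web): d = 13.8298 mm → contributes +738 803 mm⁴
  bottom flange (beyond web): d = 13.8298 mm → contributes +738 803 mm⁴
Total I = 2 338 014 mm⁴.

Iy ≈ 2.338 × 10⁶ mm⁴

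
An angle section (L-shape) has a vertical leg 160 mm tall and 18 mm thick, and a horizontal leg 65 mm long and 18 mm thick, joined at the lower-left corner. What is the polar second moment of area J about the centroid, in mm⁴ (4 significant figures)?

J ≈ 1.039 × 10⁷ mm⁴

Treat the section as a set of non-overlapping primitives; coordinates are from the bounding-box lower-left.
Vertical leg: 18 × 160, A = 2 880 mm², y = 80 mm, Ī = 6 144 000 mm⁴.
Horizontal leg (remainder): 47 × 18, A = 846 mm², y = 9 mm, Ī = 22 842 mm⁴.
Centroid: ȳ = ΣA·y / ΣA = 63.8792 mm.
Transfer each piece to the centroidal x-axis using Ī + A·d² with d = y − 63.8792:
  vertical leg: d = 16.1208 mm → contributes +6 892 452 mm⁴
  horizontal leg (remainder): d = -54.8792 mm → contributes +2 570 765 mm⁴
Total I = 9 463 218 mm⁴.
For the y-axis: x̄ = 16.3792 mm.
Repeating about the centroidal y-axis gives I_y = 924 190 mm⁴.
Polar second moment: J = I_x + I_y = 10 387 408 mm⁴.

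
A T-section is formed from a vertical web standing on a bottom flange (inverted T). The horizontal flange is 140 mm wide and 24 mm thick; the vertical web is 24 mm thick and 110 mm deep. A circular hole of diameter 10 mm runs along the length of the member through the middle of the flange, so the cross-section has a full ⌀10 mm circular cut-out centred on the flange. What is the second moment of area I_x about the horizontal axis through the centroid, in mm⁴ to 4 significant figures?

I_x ≈ 9.390 × 10⁶ mm⁴

Break the section into simple shapes (no overlaps), measuring from the bottom-left corner of the bounding box.
Flange: 140 × 24, A = 3 360 mm², y = 12 mm, Ī = 161 280 mm⁴.
Web: 24 × 110, A = 2 640 mm², y = 79 mm, Ī = 2 662 000 mm⁴.
Hole (subtracted): ⌀10, A = 78.5398 mm², y = 12 mm, Ī = 490.874 mm⁴.
Centroid: ȳ = ΣA·y / ΣA = 41.871 mm.
Transfer each piece to the horizontal axis through the centroid using Ī + A·d² with d = y − 41.871:
  flange: d = -29.871 mm → contributes +3 159 332 mm⁴
  web: d = 37.129 mm → contributes +6 301 403 mm⁴
  hole: d = -29.871 mm → contributes −70570.2 mm⁴
Total I = 9 390 165 mm⁴.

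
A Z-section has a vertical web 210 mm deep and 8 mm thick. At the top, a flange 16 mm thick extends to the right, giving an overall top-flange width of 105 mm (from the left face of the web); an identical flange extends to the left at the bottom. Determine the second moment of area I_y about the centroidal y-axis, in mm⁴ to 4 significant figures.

I_y ≈ 1.100 × 10⁷ mm⁴

Decompose the section into non-overlapping parts with the origin at the bottom-left of its bounding rectangle.
Web: 8 × 210, A = 1 680 mm², x = 101 mm, Ī = 8 960 mm⁴.
Top flange (beyond web): 97 × 16, A = 1 552 mm², x = 153.5 mm, Ī = 1 216 897 mm⁴.
Bottom flange (beyond web): 97 × 16, A = 1 552 mm², x = 48.5 mm, Ī = 1 216 897 mm⁴.
Centroid: x̄ = ΣA·x / ΣA = 101 mm.
Transfer each piece to the centroidal y-axis using Ī + A·d² with d = x − 101:
  web: d = 0 mm → contributes +8 960 mm⁴
  top flange (beyond web): d = 52.5 mm → contributes +5 494 597 mm⁴
  bottom flange (beyond web): d = -52.5 mm → contributes +5 494 597 mm⁴
Total I = 10 998 155 mm⁴.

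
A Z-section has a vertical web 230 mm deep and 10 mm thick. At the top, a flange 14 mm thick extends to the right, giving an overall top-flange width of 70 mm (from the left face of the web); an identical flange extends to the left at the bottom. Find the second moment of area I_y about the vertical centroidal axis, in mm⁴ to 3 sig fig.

I_y ≈ 2.58 × 10⁶ mm⁴

Treat the section as a set of non-overlapping primitives; coordinates are from the bounding-box lower-left.
Web: 10 × 230, A = 2 300 mm², x = 65 mm, Ī = 19 167 mm⁴.
Top flange (beyond web): 60 × 14, A = 840 mm², x = 100 mm, Ī = 252 000 mm⁴.
Bottom flange (beyond web): 60 × 14, A = 840 mm², x = 30 mm, Ī = 252 000 mm⁴.
Centroid: x̄ = ΣA·x / ΣA = 65 mm.
Transfer each piece to the vertical centroidal axis using Ī + A·d² with d = x − 65:
  web: d = 0 mm → contributes +19 167 mm⁴
  top flange (beyond web): d = 35 mm → contributes +1 281 000 mm⁴
  bottom flange (beyond web): d = -35 mm → contributes +1 281 000 mm⁴
Total I = 2 581 167 mm⁴.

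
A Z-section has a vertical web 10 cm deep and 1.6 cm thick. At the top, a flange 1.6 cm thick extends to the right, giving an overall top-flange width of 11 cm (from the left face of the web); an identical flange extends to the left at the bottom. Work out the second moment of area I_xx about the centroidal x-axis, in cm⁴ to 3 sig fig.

Break the section into simple shapes (no overlaps), measuring from the bottom-left corner of the bounding box.
Web: 1.6 × 10, A = 16 cm², y = 5 cm, Ī = 133.33 cm⁴.
Top flange (beyond web): 9.4 × 1.6, A = 15.04 cm², y = 9.2 cm, Ī = 3.2085 cm⁴.
Bottom flange (beyond web): 9.4 × 1.6, A = 15.04 cm², y = 0.8 cm, Ī = 3.2085 cm⁴.
Centroid: ȳ = ΣA·y / ΣA = 5 cm.
Transfer each piece to the centroidal x-axis using Ī + A·d² with d = y − 5:
  web: d = 0 cm → contributes +133.33 cm⁴
  top flange (beyond web): d = 4.2 cm → contributes +268.51 cm⁴
  bottom flange (beyond web): d = -4.2 cm → contributes +268.51 cm⁴
Total I = 670.36 cm⁴.

I_xx ≈ 670 cm⁴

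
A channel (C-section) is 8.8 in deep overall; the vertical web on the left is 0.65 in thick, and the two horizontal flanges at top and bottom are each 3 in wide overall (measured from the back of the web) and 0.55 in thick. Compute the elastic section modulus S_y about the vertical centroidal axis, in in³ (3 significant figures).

Split into non-overlapping primitives; take the origin at the lower-left of the bounding box.
Web: 0.65 × 8.8, A = 5.72 in², x = 0.325 in, Ī = 0.20139 in⁴.
Top flange (beyond web): 2.35 × 0.55, A = 1.2925 in², x = 1.825 in, Ī = 0.59482 in⁴.
Bottom flange (beyond web): 2.35 × 0.55, A = 1.2925 in², x = 1.825 in, Ī = 0.59482 in⁴.
Centroid: x̄ = ΣA·x / ΣA = 0.79189 in.
Transfer each piece to the vertical centroidal axis using Ī + A·d² with d = x − 0.79189:
  web: d = -0.46689 in → contributes +1.4483 in⁴
  top flange (beyond web): d = 1.0331 in → contributes +1.9743 in⁴
  bottom flange (beyond web): d = 1.0331 in → contributes +1.9743 in⁴
Total I = 5.3969 in⁴.
Extreme fibre distance c = 2.2081 in; S = I/c = 2.4441 in³.

S_y ≈ 2.44 in³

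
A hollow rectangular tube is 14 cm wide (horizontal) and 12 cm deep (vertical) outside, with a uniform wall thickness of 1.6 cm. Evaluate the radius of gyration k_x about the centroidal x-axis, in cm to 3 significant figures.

Break the section into simple shapes (no overlaps), measuring from the bottom-left corner of the bounding box.
Outer rectangle: 14 × 12, A = 168 cm², y = 6 cm, Ī = 2 016 cm⁴.
Inner void (subtracted): 10.8 × 8.8, A = 95.04 cm², y = 6 cm, Ī = 613.32 cm⁴.
By symmetry the centroid is at mid-height, ȳ = 6 cm.
All pieces are centred on the centroidal x-axis, so I = ΣĪ (holes subtracted) = 1402.7 cm⁴.
Radius of gyration: k = √(I/A) = √(1402.7 / 72.96) = 4.3847 cm.

k_x ≈ 4.38 cm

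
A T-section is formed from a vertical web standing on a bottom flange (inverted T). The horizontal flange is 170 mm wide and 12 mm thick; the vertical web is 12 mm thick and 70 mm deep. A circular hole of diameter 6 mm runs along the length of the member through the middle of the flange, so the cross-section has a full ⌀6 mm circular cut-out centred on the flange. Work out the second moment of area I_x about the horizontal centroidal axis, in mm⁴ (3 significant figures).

Split into non-overlapping primitives; take the origin at the lower-left of the bounding box.
Flange: 170 × 12, A = 2 040 mm², y = 6 mm, Ī = 24 480 mm⁴.
Web: 12 × 70, A = 840 mm², y = 47 mm, Ī = 343 000 mm⁴.
Hole (subtracted): ⌀6, A = 28.274 mm², y = 6 mm, Ī = 63.617 mm⁴.
Centroid: ȳ = ΣA·y / ΣA = 18.077 mm.
Transfer each piece to the horizontal centroidal axis using Ī + A·d² with d = y − 18.077:
  flange: d = -12.077 mm → contributes +322 017 mm⁴
  web: d = 28.923 mm → contributes +1 045 698 mm⁴
  hole: d = -12.077 mm → contributes −4187.5 mm⁴
Total I = 1 363 528 mm⁴.

I_x ≈ 1.36 × 10⁶ mm⁴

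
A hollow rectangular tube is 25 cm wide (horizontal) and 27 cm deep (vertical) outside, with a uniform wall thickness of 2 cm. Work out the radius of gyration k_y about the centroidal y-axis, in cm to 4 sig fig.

k_y ≈ 9.521 cm

Split into non-overlapping primitives; take the origin at the lower-left of the bounding box.
Outer rectangle: 25 × 27, A = 675 cm², x = 12.5 cm, Ī = 35156.3 cm⁴.
Inner void (subtracted): 21 × 23, A = 483 cm², x = 12.5 cm, Ī = 17750.3 cm⁴.
By symmetry the centroid is at mid-width, x̄ = 12.5 cm.
All pieces are centred on the centroidal y-axis, so I = ΣĪ (holes subtracted) = 17 406 cm⁴.
Radius of gyration: k = √(I/A) = √(17 406 / 192) = 9.52136 cm.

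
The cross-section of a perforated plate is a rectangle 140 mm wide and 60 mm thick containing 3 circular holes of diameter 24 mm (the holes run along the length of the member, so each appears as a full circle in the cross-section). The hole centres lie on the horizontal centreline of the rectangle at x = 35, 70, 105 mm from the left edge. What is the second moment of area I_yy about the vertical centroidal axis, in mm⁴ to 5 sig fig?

I_yy ≈ 1.2563 × 10⁷ mm⁴

Break the section into simple shapes (no overlaps), measuring from the bottom-left corner of the bounding box.
Plate: 140 × 60, A = 8 400 mm², x = 70 mm, Ī = 13 720 000 mm⁴.
Hole 1 (subtracted): ⌀24, A = 452.3893 mm², x = 35 mm, Ī = 16286.02 mm⁴.
Hole 2 (subtracted): ⌀24, A = 452.3893 mm², x = 70 mm, Ī = 16286.02 mm⁴.
Hole 3 (subtracted): ⌀24, A = 452.3893 mm², x = 105 mm, Ī = 16286.02 mm⁴.
By symmetry the centroid is at mid-width, x̄ = 70 mm.
Transfer each piece to the vertical centroidal axis using Ī + A·d² with d = x − 70:
  plate: d = 0 mm → contributes +13 720 000 mm⁴
  hole 1: d = -35 mm → contributes −570 463 mm⁴
  hole 2: d = 0 mm → contributes −16286.02 mm⁴
  hole 3: d = 35 mm → contributes −570 463 mm⁴
Total I = 12 562 788 mm⁴.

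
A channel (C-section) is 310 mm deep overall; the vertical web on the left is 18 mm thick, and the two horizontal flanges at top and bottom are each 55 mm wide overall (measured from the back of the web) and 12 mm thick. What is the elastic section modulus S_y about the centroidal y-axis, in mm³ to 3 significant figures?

Decompose the section into non-overlapping parts with the origin at the bottom-left of its bounding rectangle.
Web: 18 × 310, A = 5 580 mm², x = 9 mm, Ī = 150 660 mm⁴.
Top flange (beyond web): 37 × 12, A = 444 mm², x = 36.5 mm, Ī = 50 653 mm⁴.
Bottom flange (beyond web): 37 × 12, A = 444 mm², x = 36.5 mm, Ī = 50 653 mm⁴.
Centroid: x̄ = ΣA·x / ΣA = 12.776 mm.
Transfer each piece to the centroidal y-axis using Ī + A·d² with d = x − 12.776:
  web: d = -3.7755 mm → contributes +230 200 mm⁴
  top flange (beyond web): d = 23.724 mm → contributes +300 559 mm⁴
  bottom flange (beyond web): d = 23.724 mm → contributes +300 559 mm⁴
Total I = 831 318 mm⁴.
Extreme fibre distance c = 42.224 mm; S = I/c = 19 688 mm³.

S_y ≈ 1.97 × 10⁴ mm³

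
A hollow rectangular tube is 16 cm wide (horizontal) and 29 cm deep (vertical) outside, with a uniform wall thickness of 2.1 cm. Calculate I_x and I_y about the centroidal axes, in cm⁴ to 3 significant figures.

Decompose the section into non-overlapping parts with the origin at the bottom-left of its bounding rectangle.
Outer rectangle: 16 × 29, A = 464 cm², y = 14.5 cm, Ī = 32 519 cm⁴.
Inner void (subtracted): 11.8 × 24.8, A = 292.64 cm², y = 14.5 cm, Ī = 14 999 cm⁴.
By symmetry the centroid is at mid-height, ȳ = 14.5 cm.
All pieces are centred on the centroidal x-axis, so I = ΣĪ (holes subtracted) = 17 520 cm⁴.
Repeating about the centroidal y-axis gives I_y = 6503.1 cm⁴.

I_x ≈ 1.75 × 10⁴ cm⁴, I_y ≈ 6500 cm⁴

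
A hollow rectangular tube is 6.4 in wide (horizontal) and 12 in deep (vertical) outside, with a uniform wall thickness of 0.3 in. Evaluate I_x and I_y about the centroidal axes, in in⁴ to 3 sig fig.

Split into non-overlapping primitives; take the origin at the lower-left of the bounding box.
Outer rectangle: 6.4 × 12, A = 76.8 in², y = 6 in, Ī = 921.6 in⁴.
Inner void (subtracted): 5.8 × 11.4, A = 66.12 in², y = 6 in, Ī = 716.08 in⁴.
By symmetry the centroid is at mid-height, ȳ = 6 in.
All pieces are centred on the centroidal x-axis, so I = ΣĪ (holes subtracted) = 205.52 in⁴.
Repeating about the centroidal y-axis gives I_y = 76.788 in⁴.

I_x ≈ 206 in⁴, I_y ≈ 76.8 in⁴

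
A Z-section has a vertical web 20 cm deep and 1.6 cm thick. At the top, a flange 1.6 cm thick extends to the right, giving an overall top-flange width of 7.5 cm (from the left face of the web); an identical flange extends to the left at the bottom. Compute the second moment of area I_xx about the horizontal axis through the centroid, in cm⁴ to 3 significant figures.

Treat the section as a set of non-overlapping primitives; coordinates are from the bounding-box lower-left.
Web: 1.6 × 20, A = 32 cm², y = 10 cm, Ī = 1066.7 cm⁴.
Top flange (beyond web): 5.9 × 1.6, A = 9.44 cm², y = 19.2 cm, Ī = 2.0139 cm⁴.
Bottom flange (beyond web): 5.9 × 1.6, A = 9.44 cm², y = 0.8 cm, Ī = 2.0139 cm⁴.
Centroid: ȳ = ΣA·y / ΣA = 10 cm.
Transfer each piece to the horizontal axis through the centroid using Ī + A·d² with d = y − 10:
  web: d = 0 cm → contributes +1066.7 cm⁴
  top flange (beyond web): d = 9.2 cm → contributes +801.02 cm⁴
  bottom flange (beyond web): d = -9.2 cm → contributes +801.02 cm⁴
Total I = 2668.7 cm⁴.

I_xx ≈ 2670 cm⁴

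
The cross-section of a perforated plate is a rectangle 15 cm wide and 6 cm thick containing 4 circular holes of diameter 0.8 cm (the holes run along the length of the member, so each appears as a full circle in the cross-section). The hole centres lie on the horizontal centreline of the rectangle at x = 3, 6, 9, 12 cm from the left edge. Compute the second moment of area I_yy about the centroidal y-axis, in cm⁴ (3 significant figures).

Break the section into simple shapes (no overlaps), measuring from the bottom-left corner of the bounding box.
Plate: 15 × 6, A = 90 cm², x = 7.5 cm, Ī = 1687.5 cm⁴.
Hole 1 (subtracted): ⌀0.8, A = 0.50265 cm², x = 3 cm, Ī = 0.020106 cm⁴.
Hole 2 (subtracted): ⌀0.8, A = 0.50265 cm², x = 6 cm, Ī = 0.020106 cm⁴.
Hole 3 (subtracted): ⌀0.8, A = 0.50265 cm², x = 9 cm, Ī = 0.020106 cm⁴.
Hole 4 (subtracted): ⌀0.8, A = 0.50265 cm², x = 12 cm, Ī = 0.020106 cm⁴.
By symmetry the centroid is at mid-width, x̄ = 7.5 cm.
Transfer each piece to the centroidal y-axis using Ī + A·d² with d = x − 7.5:
  plate: d = 0 cm → contributes +1687.5 cm⁴
  hole 1: d = -4.5 cm → contributes −10.199 cm⁴
  hole 2: d = -1.5 cm → contributes −1.1511 cm⁴
  hole 3: d = 1.5 cm → contributes −1.1511 cm⁴
  hole 4: d = 4.5 cm → contributes −10.199 cm⁴
Total I = 1664.8 cm⁴.

I_yy ≈ 1660 cm⁴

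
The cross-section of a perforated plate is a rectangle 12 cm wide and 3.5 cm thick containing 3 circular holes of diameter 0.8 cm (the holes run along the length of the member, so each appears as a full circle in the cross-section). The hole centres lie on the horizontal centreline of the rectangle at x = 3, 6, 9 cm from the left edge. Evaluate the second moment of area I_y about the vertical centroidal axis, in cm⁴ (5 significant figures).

Break the section into simple shapes (no overlaps), measuring from the bottom-left corner of the bounding box.
Plate: 12 × 3.5, A = 42 cm², x = 6 cm, Ī = 504 cm⁴.
Hole 1 (subtracted): ⌀0.8, A = 0.5026548 cm², x = 3 cm, Ī = 0.02010619 cm⁴.
Hole 2 (subtracted): ⌀0.8, A = 0.5026548 cm², x = 6 cm, Ī = 0.02010619 cm⁴.
Hole 3 (subtracted): ⌀0.8, A = 0.5026548 cm², x = 9 cm, Ī = 0.02010619 cm⁴.
By symmetry the centroid is at mid-width, x̄ = 6 cm.
Transfer each piece to the vertical centroidal axis using Ī + A·d² with d = x − 6:
  plate: d = 0 cm → contributes +504 cm⁴
  hole 1: d = -3 cm → contributes −4.544 cm⁴
  hole 2: d = 0 cm → contributes −0.02010619 cm⁴
  hole 3: d = 3 cm → contributes −4.544 cm⁴
Total I = 494.8919 cm⁴.

I_y ≈ 494.89 cm⁴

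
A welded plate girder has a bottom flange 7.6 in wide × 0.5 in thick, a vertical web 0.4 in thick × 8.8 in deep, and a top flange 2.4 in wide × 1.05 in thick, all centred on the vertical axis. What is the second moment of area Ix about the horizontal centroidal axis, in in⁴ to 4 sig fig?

Ix ≈ 163.5 in⁴

Decompose the section into non-overlapping parts with the origin at the bottom-left of its bounding rectangle.
Bottom plate: 7.6 × 0.5, A = 3.8 in², y = 0.25 in, Ī = 0.0791667 in⁴.
Web plate: 0.4 × 8.8, A = 3.52 in², y = 4.9 in, Ī = 22.7157 in⁴.
Top plate: 2.4 × 1.05, A = 2.52 in², y = 9.825 in, Ī = 0.231525 in⁴.
Centroid: ȳ = ΣA·y / ΣA = 4.36555 in.
Transfer each piece to the horizontal centroidal axis using Ī + A·d² with d = y − 4.36555:
  bottom plate: d = -4.11555 in → contributes +64.4426 in⁴
  web plate: d = 0.534451 in → contributes +23.7212 in⁴
  top plate: d = 5.45945 in → contributes +75.3417 in⁴
Total I = 163.505 in⁴.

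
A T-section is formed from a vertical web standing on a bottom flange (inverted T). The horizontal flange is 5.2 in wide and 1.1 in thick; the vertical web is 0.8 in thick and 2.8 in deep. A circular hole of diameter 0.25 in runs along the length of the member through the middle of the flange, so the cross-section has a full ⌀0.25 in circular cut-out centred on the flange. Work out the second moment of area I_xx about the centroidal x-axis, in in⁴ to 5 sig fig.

I_xx ≈ 8.1459 in⁴

Treat the section as a set of non-overlapping primitives; coordinates are from the bounding-box lower-left.
Flange: 5.2 × 1.1, A = 5.72 in², y = 0.55 in, Ī = 0.5767667 in⁴.
Web: 0.8 × 2.8, A = 2.24 in², y = 2.5 in, Ī = 1.463467 in⁴.
Hole (subtracted): ⌀0.25, A = 0.04908739 in², y = 0.55 in, Ī = 0.0001917476 in⁴.
Centroid: ȳ = ΣA·y / ΣA = 1.102149 in.
Transfer each piece to the centroidal x-axis using Ī + A·d² with d = y − 1.102149:
  flange: d = -0.5521487 in → contributes +2.320613 in⁴
  web: d = 1.397851 in → contributes +5.8404 in⁴
  hole: d = -0.5521487 in → contributes −0.01515693 in⁴
Total I = 8.145856 in⁴.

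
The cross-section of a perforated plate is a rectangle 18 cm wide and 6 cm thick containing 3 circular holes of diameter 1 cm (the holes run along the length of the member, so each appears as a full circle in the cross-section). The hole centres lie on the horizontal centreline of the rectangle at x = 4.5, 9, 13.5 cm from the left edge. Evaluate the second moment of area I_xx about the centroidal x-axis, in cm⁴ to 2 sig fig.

I_xx ≈ 320 cm⁴

Split into non-overlapping primitives; take the origin at the lower-left of the bounding box.
Plate: 18 × 6, A = 108 cm², y = 3 cm, Ī = 324 cm⁴.
Hole 1 (subtracted): ⌀1, A = 0.7854 cm², y = 3 cm, Ī = 0.04909 cm⁴.
Hole 2 (subtracted): ⌀1, A = 0.7854 cm², y = 3 cm, Ī = 0.04909 cm⁴.
Hole 3 (subtracted): ⌀1, A = 0.7854 cm², y = 3 cm, Ī = 0.04909 cm⁴.
By symmetry the centroid is at mid-height, ȳ = 3 cm.
All pieces are centred on the centroidal x-axis, so I = ΣĪ (holes subtracted) = 323.9 cm⁴.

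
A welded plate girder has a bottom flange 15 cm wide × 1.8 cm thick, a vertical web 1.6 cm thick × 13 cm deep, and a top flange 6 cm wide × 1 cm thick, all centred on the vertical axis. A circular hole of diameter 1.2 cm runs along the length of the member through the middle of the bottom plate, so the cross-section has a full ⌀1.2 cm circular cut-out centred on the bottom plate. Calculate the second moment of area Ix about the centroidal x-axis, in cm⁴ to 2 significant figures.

Treat the section as a set of non-overlapping primitives; coordinates are from the bounding-box lower-left.
Bottom plate: 15 × 1.8, A = 27 cm², y = 0.9 cm, Ī = 7.29 cm⁴.
Web plate: 1.6 × 13, A = 20.8 cm², y = 8.3 cm, Ī = 292.9 cm⁴.
Top plate: 6 × 1, A = 6 cm², y = 15.3 cm, Ī = 0.5 cm⁴.
Hole (subtracted): ⌀1.2, A = 1.131 cm², y = 0.9 cm, Ī = 0.1018 cm⁴.
Centroid: ȳ = ΣA·y / ΣA = 5.463 cm.
Transfer each piece to the centroidal x-axis using Ī + A·d² with d = y − 5.463:
  bottom plate: d = -4.563 cm → contributes +569.4 cm⁴
  web plate: d = 2.837 cm → contributes +460.4 cm⁴
  top plate: d = 9.837 cm → contributes +581.1 cm⁴
  hole: d = -4.563 cm → contributes −23.65 cm⁴
Total I = 1 587 cm⁴.

Ix ≈ 1600 cm⁴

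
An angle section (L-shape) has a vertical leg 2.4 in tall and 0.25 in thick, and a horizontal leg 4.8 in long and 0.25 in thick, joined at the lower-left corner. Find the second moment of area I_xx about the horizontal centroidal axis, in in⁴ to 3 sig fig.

I_xx ≈ 0.748 in⁴

Decompose the section into non-overlapping parts with the origin at the bottom-left of its bounding rectangle.
Vertical leg: 0.25 × 2.4, A = 0.6 in², y = 1.2 in, Ī = 0.288 in⁴.
Horizontal leg (remainder): 4.55 × 0.25, A = 1.1375 in², y = 0.125 in, Ī = 0.0059245 in⁴.
Centroid: ȳ = ΣA·y / ΣA = 0.49622 in.
Transfer each piece to the horizontal centroidal axis using Ī + A·d² with d = y − 0.49622:
  vertical leg: d = 0.70378 in → contributes +0.58518 in⁴
  horizontal leg (remainder): d = -0.37122 in → contributes +0.16268 in⁴
Total I = 0.74786 in⁴.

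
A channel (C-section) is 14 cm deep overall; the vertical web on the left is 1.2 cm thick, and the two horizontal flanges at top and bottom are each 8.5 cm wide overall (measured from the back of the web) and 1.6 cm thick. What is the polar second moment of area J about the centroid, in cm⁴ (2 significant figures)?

Decompose the section into non-overlapping parts with the origin at the bottom-left of its bounding rectangle.
Web: 1.2 × 14, A = 16.8 cm², y = 7 cm, Ī = 274.4 cm⁴.
Top flange (beyond web): 7.3 × 1.6, A = 11.68 cm², y = 13.2 cm, Ī = 2.492 cm⁴.
Bottom flange (beyond web): 7.3 × 1.6, A = 11.68 cm², y = 0.8 cm, Ī = 2.492 cm⁴.
By symmetry the centroid is at mid-height, ȳ = 7 cm.
Transfer each piece to the centroidal x-axis using Ī + A·d² with d = y − 7:
  web: d = 0 cm → contributes +274.4 cm⁴
  top flange (beyond web): d = 6.2 cm → contributes +451.5 cm⁴
  bottom flange (beyond web): d = -6.2 cm → contributes +451.5 cm⁴
Total I = 1 177 cm⁴.
For the y-axis: x̄ = 3.072 cm.
Repeating about the centroidal y-axis gives I_y = 282.3 cm⁴.
Polar second moment: J = I_x + I_y = 1 460 cm⁴.

J ≈ 1500 cm⁴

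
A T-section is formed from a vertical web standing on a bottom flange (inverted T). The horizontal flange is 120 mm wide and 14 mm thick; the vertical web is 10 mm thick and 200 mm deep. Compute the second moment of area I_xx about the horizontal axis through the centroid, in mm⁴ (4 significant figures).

Break the section into simple shapes (no overlaps), measuring from the bottom-left corner of the bounding box.
Flange: 120 × 14, A = 1 680 mm², y = 7 mm, Ī = 27 440 mm⁴.
Web: 10 × 200, A = 2 000 mm², y = 114 mm, Ī = 6 666 667 mm⁴.
Centroid: ȳ = ΣA·y / ΣA = 65.1522 mm.
Transfer each piece to the horizontal axis through the centroid using Ī + A·d² with d = y − 65.1522:
  flange: d = -58.1522 mm → contributes +5 708 655 mm⁴
  web: d = 48.8478 mm → contributes +11 438 887 mm⁴
Total I = 17 147 541 mm⁴.

I_xx ≈ 1.715 × 10⁷ mm⁴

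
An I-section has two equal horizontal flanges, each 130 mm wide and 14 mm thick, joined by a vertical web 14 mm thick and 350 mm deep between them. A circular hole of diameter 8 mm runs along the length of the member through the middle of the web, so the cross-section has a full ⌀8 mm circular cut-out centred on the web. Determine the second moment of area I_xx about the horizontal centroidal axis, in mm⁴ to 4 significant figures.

I_xx ≈ 1.707 × 10⁸ mm⁴

Treat the section as a set of non-overlapping primitives; coordinates are from the bounding-box lower-left.
Bottom flange: 130 × 14, A = 1 820 mm², y = 7 mm, Ī = 29726.7 mm⁴.
Web: 14 × 350, A = 4 900 mm², y = 189 mm, Ī = 50 020 833 mm⁴.
Top flange: 130 × 14, A = 1 820 mm², y = 371 mm, Ī = 29726.7 mm⁴.
Hole (subtracted): ⌀8, A = 50.2655 mm², y = 189 mm, Ī = 201.062 mm⁴.
By symmetry the centroid is at mid-height, ȳ = 189 mm.
Transfer each piece to the horizontal centroidal axis using Ī + A·d² with d = y − 189:
  bottom flange: d = -182 mm → contributes +60 315 407 mm⁴
  web: d = 0 mm → contributes +50 020 833 mm⁴
  top flange: d = 182 mm → contributes +60 315 407 mm⁴
  hole: d = 0 mm → contributes −201.062 mm⁴
Total I = 170 651 446 mm⁴.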